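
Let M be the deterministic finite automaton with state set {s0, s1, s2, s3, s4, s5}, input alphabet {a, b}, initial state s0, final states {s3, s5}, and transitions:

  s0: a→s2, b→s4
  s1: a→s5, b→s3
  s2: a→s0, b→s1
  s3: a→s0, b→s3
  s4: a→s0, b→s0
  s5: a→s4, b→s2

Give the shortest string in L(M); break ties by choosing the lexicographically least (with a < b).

aba

A breadth-first search from s0 reaches an accepting state first via the path s0 → s2 → s1 → s5 on input aba.
No string of length < 3 is accepted (BFS exhausts all shorter strings without reaching an accepting state), and aba is the lexicographically least accepting string of length 3.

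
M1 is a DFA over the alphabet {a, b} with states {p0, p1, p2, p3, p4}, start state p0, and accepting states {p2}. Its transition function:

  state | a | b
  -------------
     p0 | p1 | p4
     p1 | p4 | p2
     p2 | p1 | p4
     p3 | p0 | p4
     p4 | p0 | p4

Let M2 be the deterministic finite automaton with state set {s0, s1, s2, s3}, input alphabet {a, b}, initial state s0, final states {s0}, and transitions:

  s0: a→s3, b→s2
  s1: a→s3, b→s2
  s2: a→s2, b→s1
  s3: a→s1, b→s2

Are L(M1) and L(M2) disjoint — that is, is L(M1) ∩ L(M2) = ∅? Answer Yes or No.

Exploring the product automaton M1 × M2 from the start pair (p0, s0), following both machines on each input symbol, reaches 12 state pairs: (p0, s0), (p1, s3), (p4, s2), (p4, s1), (p2, s2), (p0, s2), (p0, s3), (p1, s2), (p1, s1), (p2, s1), (p4, s3), (p0, s1).
M1 accepts in {p2} and M2 accepts in {s0}; no reachable pair has both components accepting, so no string drives both machines to acceptance simultaneously and L(M1) ∩ L(M2) = ∅.
So no string is accepted by both, and the intersection is empty.

Yes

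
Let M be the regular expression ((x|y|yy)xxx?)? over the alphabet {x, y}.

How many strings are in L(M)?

The expression has no Kleene star, so L(M) is finite. Expanding the alternatives gives {ε, xxx, yxx, xxxx, yxxx, yyxx, yyxxx}.
That is 1 of length 0, 2 of length 3, 3 of length 4, 1 of length 5: 7 strings in all.

7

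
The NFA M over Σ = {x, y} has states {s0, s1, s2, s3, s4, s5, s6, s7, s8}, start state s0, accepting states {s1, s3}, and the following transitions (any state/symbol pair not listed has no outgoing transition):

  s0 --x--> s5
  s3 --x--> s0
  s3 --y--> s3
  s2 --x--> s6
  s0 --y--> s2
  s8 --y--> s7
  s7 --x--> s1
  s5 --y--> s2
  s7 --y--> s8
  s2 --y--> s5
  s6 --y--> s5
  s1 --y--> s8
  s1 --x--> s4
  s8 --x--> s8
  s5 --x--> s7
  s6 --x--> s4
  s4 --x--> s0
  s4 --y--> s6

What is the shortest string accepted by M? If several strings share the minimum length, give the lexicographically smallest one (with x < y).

A breadth-first search from s0 reaches an accepting state first via the path s0 → s5 → s7 → s1 on input xxx.
No string of length < 3 is accepted (BFS exhausts all shorter strings without reaching an accepting state), and xxx is the lexicographically least accepting string of length 3.

xxx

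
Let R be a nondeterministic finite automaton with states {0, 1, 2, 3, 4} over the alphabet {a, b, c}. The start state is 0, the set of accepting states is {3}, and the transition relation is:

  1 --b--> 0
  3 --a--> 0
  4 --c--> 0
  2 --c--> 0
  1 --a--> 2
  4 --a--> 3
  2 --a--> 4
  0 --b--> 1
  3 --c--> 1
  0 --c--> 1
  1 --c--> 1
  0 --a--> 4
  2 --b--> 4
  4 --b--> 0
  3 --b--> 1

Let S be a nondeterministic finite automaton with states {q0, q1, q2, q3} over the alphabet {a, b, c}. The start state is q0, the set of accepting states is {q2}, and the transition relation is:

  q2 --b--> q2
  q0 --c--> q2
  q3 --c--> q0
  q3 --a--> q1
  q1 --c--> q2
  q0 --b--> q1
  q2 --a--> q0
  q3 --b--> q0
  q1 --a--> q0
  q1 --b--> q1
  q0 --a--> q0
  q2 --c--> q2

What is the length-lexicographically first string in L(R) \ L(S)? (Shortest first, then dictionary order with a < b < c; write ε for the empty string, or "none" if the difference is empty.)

aa

The string aa is accepted by R but not by S.
No shorter string lies in the difference, and aa is the lexicographically first length-2 string in L(R) \ L(S).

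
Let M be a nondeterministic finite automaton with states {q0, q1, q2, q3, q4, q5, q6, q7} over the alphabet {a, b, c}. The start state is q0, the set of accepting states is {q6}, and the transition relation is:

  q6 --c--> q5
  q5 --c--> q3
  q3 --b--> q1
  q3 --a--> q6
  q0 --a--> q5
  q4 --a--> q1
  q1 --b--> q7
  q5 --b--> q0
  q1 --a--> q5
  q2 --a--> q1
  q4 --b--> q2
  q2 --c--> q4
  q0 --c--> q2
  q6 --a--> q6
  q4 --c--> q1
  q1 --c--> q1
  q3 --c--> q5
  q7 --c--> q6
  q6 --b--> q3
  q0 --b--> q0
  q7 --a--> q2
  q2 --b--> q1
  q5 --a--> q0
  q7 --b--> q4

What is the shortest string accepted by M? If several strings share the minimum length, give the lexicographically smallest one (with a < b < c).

A breadth-first search from q0 reaches an accepting state first via the path q0 → q5 → q3 → q6 on input aca.
No string of length < 3 is accepted (BFS exhausts all shorter strings without reaching an accepting state), and aca is the lexicographically least accepting string of length 3.

aca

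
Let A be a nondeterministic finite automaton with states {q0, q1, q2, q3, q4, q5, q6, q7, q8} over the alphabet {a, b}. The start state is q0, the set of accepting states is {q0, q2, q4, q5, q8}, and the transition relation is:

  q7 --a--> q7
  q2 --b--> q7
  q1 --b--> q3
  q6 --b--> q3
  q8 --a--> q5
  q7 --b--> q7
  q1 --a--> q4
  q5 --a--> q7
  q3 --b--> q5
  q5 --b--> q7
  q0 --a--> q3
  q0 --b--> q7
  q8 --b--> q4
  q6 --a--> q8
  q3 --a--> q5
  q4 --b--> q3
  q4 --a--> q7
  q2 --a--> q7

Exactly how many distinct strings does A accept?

The useful subgraph on states {q0, q3, q5} is acyclic, so L(A) is finite; the longest accepting path visits 3 useful states, giving maximum string length 2.
Counting accepting paths from q0 by length: 1 of length 0, 2 of length 2. Total 3.

3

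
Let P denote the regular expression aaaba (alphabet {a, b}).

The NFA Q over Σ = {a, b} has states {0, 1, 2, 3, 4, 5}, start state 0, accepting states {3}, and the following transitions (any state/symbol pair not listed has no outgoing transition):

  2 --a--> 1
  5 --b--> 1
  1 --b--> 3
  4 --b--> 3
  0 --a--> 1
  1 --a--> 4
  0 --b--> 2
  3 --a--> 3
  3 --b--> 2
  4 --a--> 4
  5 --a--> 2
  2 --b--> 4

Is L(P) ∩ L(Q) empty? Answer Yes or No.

The string aaaba is accepted by both P and Q.
Hence L(P) ∩ L(Q) ≠ ∅.

No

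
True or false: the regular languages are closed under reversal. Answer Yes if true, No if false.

Reverse every transition of an NFA for L, make the old start state the unique accepting state, and add a fresh start state with ε-moves to the old accepting states; this NFA accepts Lᴿ.
So the regular languages are closed under reversal.

Yes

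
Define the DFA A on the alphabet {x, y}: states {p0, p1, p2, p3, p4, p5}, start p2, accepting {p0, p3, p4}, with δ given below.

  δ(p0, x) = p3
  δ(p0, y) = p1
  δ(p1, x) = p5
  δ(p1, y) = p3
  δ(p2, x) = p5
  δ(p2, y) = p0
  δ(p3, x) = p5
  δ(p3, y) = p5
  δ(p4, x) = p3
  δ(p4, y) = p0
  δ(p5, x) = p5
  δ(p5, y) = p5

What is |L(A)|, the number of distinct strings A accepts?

The useful subgraph on states {p0, p1, p2, p3} is acyclic, so L(A) is finite; the longest accepting path visits 4 useful states, giving maximum string length 3.
Counting accepting paths from p2 by length: 1 of length 1, 1 of length 2, 1 of length 3. Total 3.

3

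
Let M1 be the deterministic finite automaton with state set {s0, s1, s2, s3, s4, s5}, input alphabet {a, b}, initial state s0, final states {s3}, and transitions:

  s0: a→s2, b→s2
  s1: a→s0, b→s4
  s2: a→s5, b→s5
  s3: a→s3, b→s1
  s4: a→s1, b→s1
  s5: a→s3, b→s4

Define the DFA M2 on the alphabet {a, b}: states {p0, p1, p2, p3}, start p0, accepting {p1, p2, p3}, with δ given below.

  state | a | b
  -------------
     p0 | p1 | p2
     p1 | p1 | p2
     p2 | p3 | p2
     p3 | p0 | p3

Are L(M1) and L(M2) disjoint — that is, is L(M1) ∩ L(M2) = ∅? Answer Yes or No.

The string aaa is accepted by both M1 and M2.
Hence L(M1) ∩ L(M2) ≠ ∅.

No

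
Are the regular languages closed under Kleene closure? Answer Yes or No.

If R is a regular expression for L then R* denotes L*; on automata, add a new accepting start state with an ε-move into the old start state and ε-moves from every old accepting state back to it.
So the regular languages are closed under Kleene star.

Yes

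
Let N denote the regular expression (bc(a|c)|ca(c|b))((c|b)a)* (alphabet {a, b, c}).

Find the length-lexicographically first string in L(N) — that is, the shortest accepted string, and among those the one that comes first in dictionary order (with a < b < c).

By inspection of the expression, no string of length less than 3 matches, and bca is the lexicographically first match of length 3.

bca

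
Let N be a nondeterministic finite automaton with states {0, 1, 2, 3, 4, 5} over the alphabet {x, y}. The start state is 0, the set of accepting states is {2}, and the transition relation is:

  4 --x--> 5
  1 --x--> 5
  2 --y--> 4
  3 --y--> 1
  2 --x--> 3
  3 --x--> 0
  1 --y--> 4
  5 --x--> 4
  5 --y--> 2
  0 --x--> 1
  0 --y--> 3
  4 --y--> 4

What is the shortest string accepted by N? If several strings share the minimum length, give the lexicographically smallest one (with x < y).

A breadth-first search from 0 reaches an accepting state first via the path 0 → 1 → 5 → 2 on input xxy.
No string of length < 3 is accepted (BFS exhausts all shorter strings without reaching an accepting state), and xxy is the lexicographically least accepting string of length 3.

xxy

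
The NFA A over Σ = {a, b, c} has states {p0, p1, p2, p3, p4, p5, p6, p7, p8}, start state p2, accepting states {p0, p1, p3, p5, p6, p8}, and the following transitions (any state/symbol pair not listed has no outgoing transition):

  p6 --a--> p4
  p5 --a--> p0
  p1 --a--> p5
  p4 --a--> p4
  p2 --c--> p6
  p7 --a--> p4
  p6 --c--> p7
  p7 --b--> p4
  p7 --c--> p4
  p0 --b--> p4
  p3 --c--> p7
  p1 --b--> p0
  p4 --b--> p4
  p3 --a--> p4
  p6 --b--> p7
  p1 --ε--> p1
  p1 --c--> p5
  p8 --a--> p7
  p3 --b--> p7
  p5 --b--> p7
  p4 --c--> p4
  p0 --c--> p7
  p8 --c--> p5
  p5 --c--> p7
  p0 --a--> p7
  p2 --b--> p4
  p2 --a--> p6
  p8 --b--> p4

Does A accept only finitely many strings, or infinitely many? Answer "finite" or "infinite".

The useful states (reachable from p2 and able to reach an accepting state) are {p2, p6}.
Restricted to these states the transition graph has no cycle, so every accepting path has bounded length and L is finite.

finite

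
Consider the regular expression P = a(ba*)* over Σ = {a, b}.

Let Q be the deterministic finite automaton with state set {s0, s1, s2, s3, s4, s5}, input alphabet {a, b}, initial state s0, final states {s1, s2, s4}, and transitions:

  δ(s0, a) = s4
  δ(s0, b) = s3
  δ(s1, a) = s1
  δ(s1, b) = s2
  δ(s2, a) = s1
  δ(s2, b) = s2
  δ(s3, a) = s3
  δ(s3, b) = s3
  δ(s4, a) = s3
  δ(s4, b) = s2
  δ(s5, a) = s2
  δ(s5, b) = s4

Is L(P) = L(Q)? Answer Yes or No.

Converting the expression P to a DFA (subset construction, then merging equivalent states) gives the minimal DFA with states {p0, p1, p2, p3}, start state p0, accepting states {p1, p3} and transitions p0: a→p1, b→p2; p1: a→p2, b→p3; p2: a→p2, b→p2; p3: a→p3, b→p3.
Exploring the product automaton P × Q from the start pair (p0, s0), following both machines on each input symbol, reaches 5 state pairs: (p0, s0), (p1, s4), (p2, s3), (p3, s2), (p3, s1).
P accepts in {p1, p3} and Q accepts in {s1, s2, s4}. In every reachable pair the two components are either both accepting — (p1, s4), (p3, s2), (p3, s1) — or both non-accepting, so no string is accepted by exactly one of the machines: L(P) \ L(Q) and L(Q) \ L(P) are both empty.
Hence every string is accepted by P iff it is accepted by Q, and the two languages coincide.

Yes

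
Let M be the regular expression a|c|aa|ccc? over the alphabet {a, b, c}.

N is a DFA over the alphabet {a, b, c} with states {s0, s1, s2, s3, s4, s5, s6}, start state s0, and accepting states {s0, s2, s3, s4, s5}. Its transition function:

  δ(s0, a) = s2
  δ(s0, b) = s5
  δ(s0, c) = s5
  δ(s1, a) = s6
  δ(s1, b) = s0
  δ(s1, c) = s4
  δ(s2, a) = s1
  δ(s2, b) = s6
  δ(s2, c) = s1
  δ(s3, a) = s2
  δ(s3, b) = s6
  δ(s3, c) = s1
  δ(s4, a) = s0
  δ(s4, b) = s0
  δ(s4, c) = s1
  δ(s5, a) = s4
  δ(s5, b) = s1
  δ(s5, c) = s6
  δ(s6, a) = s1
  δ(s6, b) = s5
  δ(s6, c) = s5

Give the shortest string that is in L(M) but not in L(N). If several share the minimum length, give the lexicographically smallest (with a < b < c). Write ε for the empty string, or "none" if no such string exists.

aa

The string aa is accepted by M but not by N.
No shorter string lies in the difference, and aa is the lexicographically first length-2 string in L(M) \ L(N).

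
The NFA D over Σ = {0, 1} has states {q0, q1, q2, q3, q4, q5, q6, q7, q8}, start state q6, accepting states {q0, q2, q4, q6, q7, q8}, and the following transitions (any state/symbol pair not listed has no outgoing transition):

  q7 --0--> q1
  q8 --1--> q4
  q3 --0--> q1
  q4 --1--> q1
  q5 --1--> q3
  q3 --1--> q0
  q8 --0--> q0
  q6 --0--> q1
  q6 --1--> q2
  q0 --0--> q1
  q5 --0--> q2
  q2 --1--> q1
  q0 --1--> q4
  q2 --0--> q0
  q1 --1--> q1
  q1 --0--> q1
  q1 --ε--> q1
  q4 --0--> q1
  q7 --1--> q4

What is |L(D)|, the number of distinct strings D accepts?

4

The useful subgraph on states {q0, q2, q4, q6} is acyclic, so L(D) is finite; the longest accepting path visits 4 useful states, giving maximum string length 3.
Counting accepting paths from q6 by length: 1 of length 0, 1 of length 1, 1 of length 2, 1 of length 3. Total 4.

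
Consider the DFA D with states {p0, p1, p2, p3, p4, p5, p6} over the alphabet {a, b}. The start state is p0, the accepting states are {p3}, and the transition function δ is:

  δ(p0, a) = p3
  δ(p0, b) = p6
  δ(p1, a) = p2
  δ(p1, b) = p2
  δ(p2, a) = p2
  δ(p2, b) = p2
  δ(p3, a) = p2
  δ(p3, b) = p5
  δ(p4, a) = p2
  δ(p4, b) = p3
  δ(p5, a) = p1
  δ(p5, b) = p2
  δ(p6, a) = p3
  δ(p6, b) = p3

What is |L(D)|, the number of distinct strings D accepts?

The useful subgraph on states {p0, p3, p6} is acyclic, so L(D) is finite; the longest accepting path visits 3 useful states, giving maximum string length 2.
Counting accepting paths from p0 by length: 1 of length 1, 2 of length 2. Total 3.

3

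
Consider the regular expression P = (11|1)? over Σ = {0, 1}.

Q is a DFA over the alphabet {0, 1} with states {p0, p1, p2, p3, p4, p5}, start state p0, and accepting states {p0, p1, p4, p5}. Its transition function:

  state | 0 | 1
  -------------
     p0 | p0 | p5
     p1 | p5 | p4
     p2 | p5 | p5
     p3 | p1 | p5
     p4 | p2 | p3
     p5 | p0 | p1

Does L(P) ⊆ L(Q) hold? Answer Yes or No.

Converting the expression P to a DFA (subset construction, then merging equivalent states) gives the minimal DFA with states {r0, r1, r2, r3}, start state r0, accepting states {r0, r2, r3} and transitions r0: 0→r1, 1→r2; r1: 0→r1, 1→r1; r2: 0→r1, 1→r3; r3: 0→r1, 1→r1.
Exploring the product automaton P × Q from the start pair (r0, p0), following both machines on each input symbol, reaches 9 state pairs: (r0, p0), (r1, p0), (r2, p5), (r1, p5), (r3, p1), (r1, p1), (r1, p4), (r1, p2), (r1, p3).
P accepts in {r0, r2, r3} and Q accepts in {p0, p1, p4, p5}. The reachable pairs whose P-component is accepting are (r0, p0), (r2, p5), (r3, p1); in each of them the Q-component is accepting too, so the product for L(P) \ L(Q) (P-component accepting, Q-component rejecting) has no reachable accepting pair and the difference is empty.
Hence every string in L(P) is also in L(Q).

Yes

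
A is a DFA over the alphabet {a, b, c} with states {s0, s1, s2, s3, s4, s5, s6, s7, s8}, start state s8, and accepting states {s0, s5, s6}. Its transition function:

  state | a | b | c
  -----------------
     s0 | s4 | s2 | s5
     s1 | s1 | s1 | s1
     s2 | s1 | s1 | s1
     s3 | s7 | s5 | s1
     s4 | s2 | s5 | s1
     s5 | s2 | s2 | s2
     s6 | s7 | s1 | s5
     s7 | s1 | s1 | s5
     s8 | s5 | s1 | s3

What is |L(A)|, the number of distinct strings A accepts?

The useful subgraph on states {s3, s5, s7, s8} is acyclic, so L(A) is finite; the longest accepting path visits 4 useful states, giving maximum string length 3.
Counting accepting paths from s8 by length: 1 of length 1, 1 of length 2, 1 of length 3. Total 3.

3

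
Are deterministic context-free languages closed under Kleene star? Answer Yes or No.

L = {c aⁿbⁿ : n≥0} ∪ {cc aⁿb²ⁿ : n≥0} is a DCFL (the number of leading c's fixes which ratio the DPDA checks), but L* is not. Every word of L starts with c, so in a factorisation of the string cc aⁱbʲ (i≥1) into words of L each factor begins at one of the two c's: either the whole string is a single word of L (forcing j = 2i), or it splits as c · (c aⁱbʲ) with c ∈ L (take n = 0) and c aⁱbʲ ∈ L (forcing j = i). Thus L* ∩ cca⁺b* = {cc aⁿbⁿ : n≥1} ∪ {cc aⁿb²ⁿ : n≥1}. A DPDA for L* would give one for this intersection with a regular set, and, started from its configuration after reading cc, one for {aⁿbⁿ : n≥1} ∪ {aⁿb²ⁿ : n≥1}, which no deterministic PDA accepts (a DPDA for it would have a single run on aⁿb²ⁿ, accepting after the prefix aⁿbⁿ and accepting again after n more b's; an ordinary PDA that simulates it on a's and b's and, at any moment when it is accepting, may switch to reading only a fresh letter d while feeding each d to the simulation as a b, would accept aⁱbʲdᵏ (k≥1) exactly when both aⁱbʲ and aⁱbʲ⁺ᵏ are in the language, i.e. its language intersected with the regular set a*b*d⁺ would be exactly {aⁿbⁿdⁿ : n≥1} — impossible, since context-free languages are closed under intersection with regular sets and {aⁿbⁿdⁿ} is not context-free). So L* is not a DCFL.

No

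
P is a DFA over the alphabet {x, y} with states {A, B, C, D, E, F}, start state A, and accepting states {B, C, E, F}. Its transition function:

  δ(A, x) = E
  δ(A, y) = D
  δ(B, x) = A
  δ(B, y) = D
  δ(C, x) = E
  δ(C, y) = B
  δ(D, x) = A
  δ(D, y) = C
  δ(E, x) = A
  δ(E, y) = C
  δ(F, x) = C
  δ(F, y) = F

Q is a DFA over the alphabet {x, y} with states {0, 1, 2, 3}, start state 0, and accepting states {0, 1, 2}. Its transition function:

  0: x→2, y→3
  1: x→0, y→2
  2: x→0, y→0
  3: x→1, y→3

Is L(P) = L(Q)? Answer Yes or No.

No

The string yy is accepted by P but rejected by Q.
So L(P) ≠ L(Q).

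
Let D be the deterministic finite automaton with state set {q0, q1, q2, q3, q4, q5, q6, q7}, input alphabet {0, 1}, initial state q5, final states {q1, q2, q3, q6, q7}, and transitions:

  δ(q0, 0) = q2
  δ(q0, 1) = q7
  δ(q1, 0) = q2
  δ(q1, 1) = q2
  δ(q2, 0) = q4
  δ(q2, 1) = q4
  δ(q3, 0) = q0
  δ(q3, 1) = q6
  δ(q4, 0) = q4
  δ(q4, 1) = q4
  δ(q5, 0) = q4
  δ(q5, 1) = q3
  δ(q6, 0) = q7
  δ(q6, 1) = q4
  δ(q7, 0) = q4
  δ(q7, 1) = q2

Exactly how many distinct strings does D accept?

7

The useful subgraph on states {q0, q2, q3, q5, q6, q7} is acyclic, so L(D) is finite; the longest accepting path visits 5 useful states, giving maximum string length 4.
Counting accepting paths from q5 by length: 1 of length 1, 1 of length 2, 3 of length 3, 2 of length 4. Total 7.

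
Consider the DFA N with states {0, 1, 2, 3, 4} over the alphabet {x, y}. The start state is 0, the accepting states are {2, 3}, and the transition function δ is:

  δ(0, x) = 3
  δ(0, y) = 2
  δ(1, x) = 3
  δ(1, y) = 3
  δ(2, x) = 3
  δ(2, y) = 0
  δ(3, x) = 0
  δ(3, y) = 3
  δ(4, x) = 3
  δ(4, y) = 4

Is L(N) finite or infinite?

infinite

State 0 is reachable from the start and can reach an accepting state, and it lies on the cycle 0 → 2 → 0.
Traversing that cycle any number of times yields accepted strings of unbounded length, so the language is infinite.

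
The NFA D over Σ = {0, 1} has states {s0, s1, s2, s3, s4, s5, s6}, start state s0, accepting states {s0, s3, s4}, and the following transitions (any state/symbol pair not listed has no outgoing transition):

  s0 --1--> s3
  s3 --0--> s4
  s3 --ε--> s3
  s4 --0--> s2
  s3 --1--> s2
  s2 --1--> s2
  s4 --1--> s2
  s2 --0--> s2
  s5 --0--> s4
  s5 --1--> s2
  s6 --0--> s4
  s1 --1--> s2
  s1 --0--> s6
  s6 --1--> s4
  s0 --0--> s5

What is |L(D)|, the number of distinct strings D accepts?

4

The useful subgraph on states {s0, s3, s4, s5} is acyclic, so L(D) is finite; the longest accepting path visits 3 useful states, giving maximum string length 2.
Counting accepting paths from s0 by length: 1 of length 0, 1 of length 1, 2 of length 2. Total 4.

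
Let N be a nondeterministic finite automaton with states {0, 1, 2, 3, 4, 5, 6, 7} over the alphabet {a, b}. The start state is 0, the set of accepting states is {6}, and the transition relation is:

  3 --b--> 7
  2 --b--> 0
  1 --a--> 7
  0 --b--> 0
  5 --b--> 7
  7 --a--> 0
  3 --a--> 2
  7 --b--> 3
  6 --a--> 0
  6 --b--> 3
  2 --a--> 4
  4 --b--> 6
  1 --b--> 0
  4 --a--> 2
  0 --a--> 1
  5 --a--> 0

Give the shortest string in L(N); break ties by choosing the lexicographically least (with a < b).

aabaab

A breadth-first search from 0 reaches an accepting state first via the path 0 → 1 → 7 → 3 → 2 → 4 → 6 on input aabaab.
No string of length < 6 is accepted (BFS exhausts all shorter strings without reaching an accepting state), and aabaab is the lexicographically least accepting string of length 6.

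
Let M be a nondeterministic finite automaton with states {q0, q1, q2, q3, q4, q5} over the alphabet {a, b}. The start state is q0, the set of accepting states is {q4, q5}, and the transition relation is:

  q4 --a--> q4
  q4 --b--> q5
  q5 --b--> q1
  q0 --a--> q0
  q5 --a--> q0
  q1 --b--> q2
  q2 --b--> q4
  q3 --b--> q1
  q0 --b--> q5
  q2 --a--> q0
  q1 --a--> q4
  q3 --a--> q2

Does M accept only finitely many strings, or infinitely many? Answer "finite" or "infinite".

State q0 is reachable from the start and can reach an accepting state, and it lies on the cycle q0 → q0.
Traversing that cycle any number of times yields accepted strings of unbounded length, so the language is infinite.

infinite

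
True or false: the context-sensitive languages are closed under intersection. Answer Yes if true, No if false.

An LBA keeps a copy of the input on a second track, runs the LBA for L₁, and if that accepts restores the input and runs the LBA for L₂; linear space suffices, so L₁ ∩ L₂ is context-sensitive.
So the context-sensitive languages are closed under intersection.

Yes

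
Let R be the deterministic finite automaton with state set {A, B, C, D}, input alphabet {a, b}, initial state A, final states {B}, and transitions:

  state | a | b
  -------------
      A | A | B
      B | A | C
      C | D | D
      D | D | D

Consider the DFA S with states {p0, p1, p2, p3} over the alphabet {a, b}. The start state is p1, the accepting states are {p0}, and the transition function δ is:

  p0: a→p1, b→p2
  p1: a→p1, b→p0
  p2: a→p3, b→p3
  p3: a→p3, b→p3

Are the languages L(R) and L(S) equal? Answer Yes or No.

Yes

Exploring the product automaton R × S from the start pair (A, p1), following both machines on each input symbol, reaches 4 state pairs: (A, p1), (B, p0), (C, p2), (D, p3).
R accepts in {B} and S accepts in {p0}. In every reachable pair the two components are either both accepting — (B, p0) — or both non-accepting, so no string is accepted by exactly one of the machines: L(R) \ L(S) and L(S) \ L(R) are both empty.
Hence every string is accepted by R iff it is accepted by S, and the two languages coincide.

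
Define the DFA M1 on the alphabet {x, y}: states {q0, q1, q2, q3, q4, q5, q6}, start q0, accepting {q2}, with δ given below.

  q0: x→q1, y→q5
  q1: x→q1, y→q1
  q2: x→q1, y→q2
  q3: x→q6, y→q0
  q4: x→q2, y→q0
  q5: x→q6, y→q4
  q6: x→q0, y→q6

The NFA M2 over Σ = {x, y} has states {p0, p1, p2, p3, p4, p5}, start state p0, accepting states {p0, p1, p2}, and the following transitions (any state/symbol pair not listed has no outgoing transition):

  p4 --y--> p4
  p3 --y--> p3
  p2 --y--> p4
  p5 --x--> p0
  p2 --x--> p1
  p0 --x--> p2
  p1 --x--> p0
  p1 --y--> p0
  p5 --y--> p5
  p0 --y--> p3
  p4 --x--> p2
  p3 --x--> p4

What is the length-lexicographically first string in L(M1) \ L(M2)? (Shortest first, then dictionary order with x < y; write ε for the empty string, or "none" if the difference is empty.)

yyx

The string yyx is accepted by M1 but not by M2.
No shorter string lies in the difference, and yyx is the lexicographically first length-3 string in L(M1) \ L(M2).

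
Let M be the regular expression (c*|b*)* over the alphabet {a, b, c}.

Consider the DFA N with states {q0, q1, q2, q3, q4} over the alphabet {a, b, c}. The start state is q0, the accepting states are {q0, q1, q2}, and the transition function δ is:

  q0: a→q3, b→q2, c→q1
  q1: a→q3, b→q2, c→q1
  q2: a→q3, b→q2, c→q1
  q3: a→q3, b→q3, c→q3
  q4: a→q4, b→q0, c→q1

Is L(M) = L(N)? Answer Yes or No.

Converting the expression M to a DFA (subset construction, then merging equivalent states) gives the minimal DFA with states {m0, m1}, start state m0, accepting states {m0} and transitions m0: a→m1, b→m0, c→m0; m1: a→m1, b→m1, c→m1.
Exploring the product automaton M × N from the start pair (m0, q0), following both machines on each input symbol, reaches 4 state pairs: (m0, q0), (m1, q3), (m0, q2), (m0, q1).
M accepts in {m0} and N accepts in {q0, q1, q2}. In every reachable pair the two components are either both accepting — (m0, q0), (m0, q2), (m0, q1) — or both non-accepting, so no string is accepted by exactly one of the machines: L(M) \ L(N) and L(N) \ L(M) are both empty.
Hence every string is accepted by M iff it is accepted by N, and the two languages coincide.

Yes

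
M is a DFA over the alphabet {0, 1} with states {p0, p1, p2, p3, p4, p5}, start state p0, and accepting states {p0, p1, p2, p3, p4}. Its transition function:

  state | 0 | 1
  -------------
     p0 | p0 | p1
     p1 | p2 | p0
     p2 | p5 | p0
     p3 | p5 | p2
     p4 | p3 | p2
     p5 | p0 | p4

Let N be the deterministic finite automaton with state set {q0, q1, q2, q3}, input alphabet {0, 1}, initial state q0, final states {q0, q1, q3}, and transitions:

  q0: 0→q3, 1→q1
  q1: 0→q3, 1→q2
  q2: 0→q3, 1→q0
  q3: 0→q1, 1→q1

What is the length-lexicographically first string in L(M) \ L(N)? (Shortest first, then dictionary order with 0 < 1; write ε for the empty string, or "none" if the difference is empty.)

11

The string 11 is accepted by M but not by N.
No shorter string lies in the difference, and 11 is the lexicographically first length-2 string in L(M) \ L(N).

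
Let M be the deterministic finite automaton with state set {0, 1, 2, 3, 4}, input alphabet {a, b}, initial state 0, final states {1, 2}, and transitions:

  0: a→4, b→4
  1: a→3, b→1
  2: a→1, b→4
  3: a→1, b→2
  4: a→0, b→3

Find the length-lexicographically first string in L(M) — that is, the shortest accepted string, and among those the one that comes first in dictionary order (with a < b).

aba

A breadth-first search from 0 reaches an accepting state first via the path 0 → 4 → 3 → 1 on input aba.
No string of length < 3 is accepted (BFS exhausts all shorter strings without reaching an accepting state), and aba is the lexicographically least accepting string of length 3.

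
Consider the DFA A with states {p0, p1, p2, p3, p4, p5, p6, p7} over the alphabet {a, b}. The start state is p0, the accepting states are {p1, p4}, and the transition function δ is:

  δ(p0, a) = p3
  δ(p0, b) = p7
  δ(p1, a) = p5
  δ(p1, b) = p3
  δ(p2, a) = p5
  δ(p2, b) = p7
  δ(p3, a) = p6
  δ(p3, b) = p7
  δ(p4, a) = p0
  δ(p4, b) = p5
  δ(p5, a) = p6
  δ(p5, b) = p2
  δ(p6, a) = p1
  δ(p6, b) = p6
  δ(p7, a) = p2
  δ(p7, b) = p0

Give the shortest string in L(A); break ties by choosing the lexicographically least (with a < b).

A breadth-first search from p0 reaches an accepting state first via the path p0 → p3 → p6 → p1 on input aaa.
No string of length < 3 is accepted (BFS exhausts all shorter strings without reaching an accepting state), and aaa is the lexicographically least accepting string of length 3.

aaa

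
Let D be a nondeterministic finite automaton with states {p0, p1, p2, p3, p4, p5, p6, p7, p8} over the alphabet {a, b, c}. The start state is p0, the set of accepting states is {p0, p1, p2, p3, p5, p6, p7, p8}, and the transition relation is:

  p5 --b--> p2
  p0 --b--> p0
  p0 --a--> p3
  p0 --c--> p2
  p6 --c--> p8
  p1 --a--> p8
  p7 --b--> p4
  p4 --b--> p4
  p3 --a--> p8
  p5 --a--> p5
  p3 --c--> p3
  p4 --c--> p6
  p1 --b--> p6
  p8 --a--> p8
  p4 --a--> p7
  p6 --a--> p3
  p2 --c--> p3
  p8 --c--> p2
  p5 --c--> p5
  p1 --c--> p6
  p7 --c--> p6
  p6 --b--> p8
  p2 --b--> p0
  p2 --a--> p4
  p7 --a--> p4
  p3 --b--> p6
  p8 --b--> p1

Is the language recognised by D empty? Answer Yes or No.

The empty string ε is accepted: the run p0 ends in the accepting state p0.
Since at least one string is accepted, L(D) is not empty.

No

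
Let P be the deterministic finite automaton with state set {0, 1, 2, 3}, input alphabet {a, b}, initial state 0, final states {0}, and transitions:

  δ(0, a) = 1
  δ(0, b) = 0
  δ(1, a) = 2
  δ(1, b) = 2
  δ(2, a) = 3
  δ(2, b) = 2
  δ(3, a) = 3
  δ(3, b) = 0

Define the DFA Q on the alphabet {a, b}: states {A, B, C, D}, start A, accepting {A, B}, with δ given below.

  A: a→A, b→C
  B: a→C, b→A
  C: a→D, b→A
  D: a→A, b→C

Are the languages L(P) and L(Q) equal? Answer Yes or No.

The string b is accepted by P but rejected by Q.
So L(P) ≠ L(Q).

No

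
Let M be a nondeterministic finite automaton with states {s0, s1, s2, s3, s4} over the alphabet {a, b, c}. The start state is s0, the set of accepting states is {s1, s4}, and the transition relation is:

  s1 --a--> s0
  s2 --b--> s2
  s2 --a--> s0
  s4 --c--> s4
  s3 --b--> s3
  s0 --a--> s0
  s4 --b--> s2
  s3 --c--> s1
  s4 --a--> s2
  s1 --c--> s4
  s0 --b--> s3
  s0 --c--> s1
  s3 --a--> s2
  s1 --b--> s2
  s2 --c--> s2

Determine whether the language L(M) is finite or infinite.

State s0 is reachable from the start and can reach an accepting state, and it lies on the cycle s0 → s0.
Traversing that cycle any number of times yields accepted strings of unbounded length, so the language is infinite.

infinite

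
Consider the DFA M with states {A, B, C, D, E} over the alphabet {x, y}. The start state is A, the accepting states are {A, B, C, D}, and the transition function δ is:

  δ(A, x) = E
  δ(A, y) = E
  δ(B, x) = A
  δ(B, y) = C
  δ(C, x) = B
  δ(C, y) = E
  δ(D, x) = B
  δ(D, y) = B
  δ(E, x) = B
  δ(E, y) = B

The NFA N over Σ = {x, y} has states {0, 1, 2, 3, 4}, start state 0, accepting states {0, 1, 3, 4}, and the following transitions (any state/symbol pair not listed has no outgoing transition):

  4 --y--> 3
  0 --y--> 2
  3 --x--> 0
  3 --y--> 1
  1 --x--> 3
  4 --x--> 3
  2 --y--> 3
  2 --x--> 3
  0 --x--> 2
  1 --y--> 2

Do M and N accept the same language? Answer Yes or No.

Yes

Exploring the product automaton M × N from the start pair (A, 0), following both machines on each input symbol, reaches 4 state pairs: (A, 0), (E, 2), (B, 3), (C, 1).
M accepts in {A, B, C, D} and N accepts in {0, 1, 3, 4}. In every reachable pair the two components are either both accepting — (A, 0), (B, 3), (C, 1) — or both non-accepting, so no string is accepted by exactly one of the machines: L(M) \ L(N) and L(N) \ L(M) are both empty.
Hence every string is accepted by M iff it is accepted by N, and the two languages coincide.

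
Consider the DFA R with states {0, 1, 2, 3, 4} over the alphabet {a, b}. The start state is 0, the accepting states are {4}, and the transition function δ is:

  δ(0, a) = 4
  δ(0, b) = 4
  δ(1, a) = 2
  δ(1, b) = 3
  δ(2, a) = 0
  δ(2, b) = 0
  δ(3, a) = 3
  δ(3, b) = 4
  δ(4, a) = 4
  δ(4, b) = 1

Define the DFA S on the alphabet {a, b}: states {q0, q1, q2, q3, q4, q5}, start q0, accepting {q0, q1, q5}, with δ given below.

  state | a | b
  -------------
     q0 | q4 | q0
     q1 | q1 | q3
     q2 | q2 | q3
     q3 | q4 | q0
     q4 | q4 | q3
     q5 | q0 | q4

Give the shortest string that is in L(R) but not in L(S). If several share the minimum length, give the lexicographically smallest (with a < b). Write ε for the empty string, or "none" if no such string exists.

a

The string a is accepted by R but not by S.
No shorter string lies in the difference, and a is the lexicographically first length-1 string in L(R) \ L(S).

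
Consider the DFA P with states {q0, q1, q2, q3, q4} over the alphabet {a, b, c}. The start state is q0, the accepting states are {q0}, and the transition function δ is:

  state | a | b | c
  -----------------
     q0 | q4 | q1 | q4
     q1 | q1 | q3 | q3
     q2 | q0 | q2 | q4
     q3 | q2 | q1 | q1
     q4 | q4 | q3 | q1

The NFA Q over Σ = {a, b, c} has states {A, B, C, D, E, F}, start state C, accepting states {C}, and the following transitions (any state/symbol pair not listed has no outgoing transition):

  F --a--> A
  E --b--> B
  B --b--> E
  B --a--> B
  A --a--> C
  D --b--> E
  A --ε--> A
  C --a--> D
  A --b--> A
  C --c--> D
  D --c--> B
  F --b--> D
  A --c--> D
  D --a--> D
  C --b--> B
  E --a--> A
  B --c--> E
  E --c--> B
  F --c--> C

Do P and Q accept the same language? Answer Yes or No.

Yes

Exploring the product automaton P × Q from the start pair (q0, C), following both machines on each input symbol, reaches 5 state pairs: (q0, C), (q4, D), (q1, B), (q3, E), (q2, A).
P accepts in {q0} and Q accepts in {C}. In every reachable pair the two components are either both accepting — (q0, C) — or both non-accepting, so no string is accepted by exactly one of the machines: L(P) \ L(Q) and L(Q) \ L(P) are both empty.
Hence every string is accepted by P iff it is accepted by Q, and the two languages coincide.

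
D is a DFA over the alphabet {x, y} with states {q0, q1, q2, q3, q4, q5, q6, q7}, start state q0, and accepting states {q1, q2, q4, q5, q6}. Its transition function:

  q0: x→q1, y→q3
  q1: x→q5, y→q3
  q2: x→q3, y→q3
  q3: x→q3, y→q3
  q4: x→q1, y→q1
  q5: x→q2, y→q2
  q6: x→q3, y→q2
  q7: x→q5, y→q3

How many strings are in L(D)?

4

The useful subgraph on states {q0, q1, q2, q5} is acyclic, so L(D) is finite; the longest accepting path visits 4 useful states, giving maximum string length 3.
Counting accepting paths from q0 by length: 1 of length 1, 1 of length 2, 2 of length 3. Total 4.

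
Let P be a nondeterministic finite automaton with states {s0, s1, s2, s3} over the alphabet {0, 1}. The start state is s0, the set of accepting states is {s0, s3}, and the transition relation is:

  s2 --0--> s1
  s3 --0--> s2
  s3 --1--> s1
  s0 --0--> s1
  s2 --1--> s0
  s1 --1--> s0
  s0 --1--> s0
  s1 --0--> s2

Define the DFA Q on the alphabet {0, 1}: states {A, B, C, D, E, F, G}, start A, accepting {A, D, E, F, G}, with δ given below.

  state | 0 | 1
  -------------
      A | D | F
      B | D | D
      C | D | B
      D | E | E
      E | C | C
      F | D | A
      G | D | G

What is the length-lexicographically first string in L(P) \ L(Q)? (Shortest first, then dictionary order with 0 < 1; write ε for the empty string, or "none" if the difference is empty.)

The string 001 is accepted by P but not by Q.
No shorter string lies in the difference, and 001 is the lexicographically first length-3 string in L(P) \ L(Q).

001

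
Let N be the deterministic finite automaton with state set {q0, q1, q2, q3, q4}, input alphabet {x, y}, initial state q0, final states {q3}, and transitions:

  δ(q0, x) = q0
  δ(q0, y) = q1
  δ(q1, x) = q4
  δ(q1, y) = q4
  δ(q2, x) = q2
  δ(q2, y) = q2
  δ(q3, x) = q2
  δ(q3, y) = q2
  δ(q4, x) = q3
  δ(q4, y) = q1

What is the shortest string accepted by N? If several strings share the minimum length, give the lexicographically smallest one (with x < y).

A breadth-first search from q0 reaches an accepting state first via the path q0 → q1 → q4 → q3 on input yxx.
No string of length < 3 is accepted (BFS exhausts all shorter strings without reaching an accepting state), and yxx is the lexicographically least accepting string of length 3.

yxx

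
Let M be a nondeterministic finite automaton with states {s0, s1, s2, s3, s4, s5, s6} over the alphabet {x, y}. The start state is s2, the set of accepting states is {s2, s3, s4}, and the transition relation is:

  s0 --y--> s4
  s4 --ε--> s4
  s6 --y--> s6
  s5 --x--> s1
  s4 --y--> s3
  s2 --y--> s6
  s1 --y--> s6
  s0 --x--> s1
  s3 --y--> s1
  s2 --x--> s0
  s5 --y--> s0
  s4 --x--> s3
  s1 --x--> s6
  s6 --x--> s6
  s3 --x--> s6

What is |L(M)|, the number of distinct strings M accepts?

4

The useful subgraph on states {s0, s2, s3, s4} is acyclic, so L(M) is finite; the longest accepting path visits 4 useful states, giving maximum string length 3.
Counting accepting paths from s2 by length: 1 of length 0, 1 of length 2, 2 of length 3. Total 4.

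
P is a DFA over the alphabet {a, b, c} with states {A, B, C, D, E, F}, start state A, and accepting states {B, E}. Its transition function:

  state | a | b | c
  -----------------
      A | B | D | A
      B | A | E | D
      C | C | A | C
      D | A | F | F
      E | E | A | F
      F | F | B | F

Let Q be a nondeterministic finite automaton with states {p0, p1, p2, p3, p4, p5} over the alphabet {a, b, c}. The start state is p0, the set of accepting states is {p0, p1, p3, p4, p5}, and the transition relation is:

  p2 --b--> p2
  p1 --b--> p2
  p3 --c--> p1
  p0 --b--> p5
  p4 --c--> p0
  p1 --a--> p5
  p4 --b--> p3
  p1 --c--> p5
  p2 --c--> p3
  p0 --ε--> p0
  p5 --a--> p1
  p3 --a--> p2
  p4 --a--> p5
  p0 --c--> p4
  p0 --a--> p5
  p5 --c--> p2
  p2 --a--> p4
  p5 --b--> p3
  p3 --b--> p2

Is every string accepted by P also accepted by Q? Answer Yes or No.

The string aba is in L(P) but not in L(Q).
So L(P) ⊄ L(Q).

No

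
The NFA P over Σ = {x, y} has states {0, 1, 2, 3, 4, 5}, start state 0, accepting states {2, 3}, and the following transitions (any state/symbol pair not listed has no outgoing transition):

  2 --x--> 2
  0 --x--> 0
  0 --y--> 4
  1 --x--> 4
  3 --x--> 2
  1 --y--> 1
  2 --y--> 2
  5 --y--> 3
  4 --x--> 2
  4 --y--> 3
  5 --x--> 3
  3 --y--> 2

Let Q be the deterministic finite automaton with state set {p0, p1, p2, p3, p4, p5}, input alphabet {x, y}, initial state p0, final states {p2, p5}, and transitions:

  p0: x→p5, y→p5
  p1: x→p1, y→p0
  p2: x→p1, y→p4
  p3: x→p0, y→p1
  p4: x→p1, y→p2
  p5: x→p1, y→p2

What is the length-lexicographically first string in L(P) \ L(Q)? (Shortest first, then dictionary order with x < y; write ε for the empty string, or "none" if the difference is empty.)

The string yx is accepted by P but not by Q.
No shorter string lies in the difference, and yx is the lexicographically first length-2 string in L(P) \ L(Q).

yx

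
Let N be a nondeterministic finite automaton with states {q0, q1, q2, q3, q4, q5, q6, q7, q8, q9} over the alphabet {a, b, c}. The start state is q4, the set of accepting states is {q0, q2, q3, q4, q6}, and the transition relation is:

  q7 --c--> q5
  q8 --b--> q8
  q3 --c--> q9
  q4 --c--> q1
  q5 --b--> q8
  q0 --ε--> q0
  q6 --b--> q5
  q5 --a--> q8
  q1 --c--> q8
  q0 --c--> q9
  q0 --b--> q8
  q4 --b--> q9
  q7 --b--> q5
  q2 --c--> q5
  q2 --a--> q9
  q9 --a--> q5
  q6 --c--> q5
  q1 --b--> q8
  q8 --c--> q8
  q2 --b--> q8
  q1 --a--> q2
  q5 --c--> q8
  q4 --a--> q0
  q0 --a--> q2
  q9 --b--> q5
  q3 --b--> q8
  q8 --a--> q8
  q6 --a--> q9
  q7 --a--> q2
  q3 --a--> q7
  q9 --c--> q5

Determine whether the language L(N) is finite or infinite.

finite

The useful states (reachable from q4 and able to reach an accepting state) are {q0, q1, q2, q4}.
Restricted to these states the transition graph has no cycle, so every accepting path has bounded length and L is finite.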